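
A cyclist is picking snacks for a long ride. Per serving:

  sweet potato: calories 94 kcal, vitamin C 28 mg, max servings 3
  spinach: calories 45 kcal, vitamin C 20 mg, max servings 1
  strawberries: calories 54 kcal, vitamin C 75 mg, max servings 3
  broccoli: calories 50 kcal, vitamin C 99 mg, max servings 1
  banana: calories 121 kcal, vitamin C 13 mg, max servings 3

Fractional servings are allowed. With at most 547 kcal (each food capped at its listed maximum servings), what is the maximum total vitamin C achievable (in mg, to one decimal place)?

Vitamin C per kcal: broccoli 1.98, strawberries 1.389, spinach 0.4444, sweet potato 0.2979, banana 0.1074.
Take 1 serving of broccoli: uses 50 kcal, +99.0 mg vitamin C (running total 99.0 mg).
Take 3 servings of strawberries: uses 162 kcal, +225.0 mg vitamin C (running total 324.0 mg).
Take 1 serving of spinach: uses 45 kcal, +20.0 mg vitamin C (running total 344.0 mg).
Take 3 servings of sweet potato: uses 282 kcal, +84.0 mg vitamin C (running total 428.0 mg).
Take 0.06612 servings of banana: uses 8 kcal, +0.9 mg vitamin C (running total 428.9 mg).
Greedy by best ratio exhausts the calories allowance optimally: 428.9 mg.

428.9 mg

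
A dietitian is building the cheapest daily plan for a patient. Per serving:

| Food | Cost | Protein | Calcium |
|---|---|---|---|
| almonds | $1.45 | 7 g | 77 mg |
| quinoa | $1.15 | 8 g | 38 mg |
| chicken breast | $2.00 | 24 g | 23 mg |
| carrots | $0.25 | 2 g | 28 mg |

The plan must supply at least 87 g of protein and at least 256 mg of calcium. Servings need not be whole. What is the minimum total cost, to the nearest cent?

$7.80

An LP optimum is at a vertex; with two nutrient constraints at most two foods are used. Check each candidate.
almonds only: max(87/7, 256/77) = 12.43 servings → $18.02.
quinoa only: max(87/8, 256/38) = 10.88 servings → $12.51.
chicken breast only: max(87/24, 256/23) = 11.13 servings → $22.26.
carrots only: max(87/2, 256/28) = 43.5 servings → $10.88.
almonds + quinoa: intersection lies outside the first quadrant.
almonds + chicken breast with both tight: 2.456 servings and 2.909 servings → $9.38.
almonds + carrots: the both-tight solution has a negative serving — not a feasible corner.
quinoa + chicken breast with both tight: 5.691 servings and 1.728 servings → $10.00.
quinoa + carrots: the both-tight solution has a negative serving — not a feasible corner.
chicken breast + carrots with both tight: 3.073 servings and 6.618 servings → $7.80.
The minimum over all feasible corners is $7.80.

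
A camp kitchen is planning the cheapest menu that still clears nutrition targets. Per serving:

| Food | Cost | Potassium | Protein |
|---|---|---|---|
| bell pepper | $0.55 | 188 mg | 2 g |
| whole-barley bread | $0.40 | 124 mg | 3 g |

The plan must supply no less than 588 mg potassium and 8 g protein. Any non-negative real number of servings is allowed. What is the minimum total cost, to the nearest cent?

Two binding constraints pin down two serving amounts, so the optimal mix uses at most two foods. The candidates are each food alone (scaled to the tighter of potassium/protein) and each pair with both constraints tight.
bell pepper only: max(588/188, 8/2) = 4 servings → $2.20.
whole-barley bread only: max(588/124, 8/3) = 4.742 servings → $1.90.
bell pepper + whole-barley bread with both tight: 2.443 servings and 1.038 servings → $1.76.
So the least-cost plan costs $1.76.

$1.76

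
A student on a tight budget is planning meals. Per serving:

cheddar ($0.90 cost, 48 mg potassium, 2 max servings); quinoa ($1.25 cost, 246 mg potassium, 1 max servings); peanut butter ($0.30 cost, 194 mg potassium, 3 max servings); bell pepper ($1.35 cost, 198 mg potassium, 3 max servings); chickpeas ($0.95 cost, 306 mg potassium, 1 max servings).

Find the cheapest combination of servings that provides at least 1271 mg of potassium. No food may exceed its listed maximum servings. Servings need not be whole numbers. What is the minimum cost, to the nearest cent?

$4.03

Cost per mg of potassium: peanut butter $0.0015, chickpeas $0.0031, quinoa $0.0051, bell pepper $0.0068, cheddar $0.0187.
Take 3 servings of peanut butter: +582.0 mg potassium for $0.90 (total $0.90, still need 689.0 mg).
Take 1 serving of chickpeas: +306.0 mg potassium for $0.95 (total $1.85, still need 383.0 mg).
Take 1 serving of quinoa: +246.0 mg potassium for $1.25 (total $3.10, still need 137.0 mg).
Take 0.6919 servings of bell pepper: +137.0 mg potassium for $0.93 (total $4.03, still need 0.0 mg).
Greedy by cheapest-per-mg is optimal for a single linear constraint, so the minimum cost is $4.03.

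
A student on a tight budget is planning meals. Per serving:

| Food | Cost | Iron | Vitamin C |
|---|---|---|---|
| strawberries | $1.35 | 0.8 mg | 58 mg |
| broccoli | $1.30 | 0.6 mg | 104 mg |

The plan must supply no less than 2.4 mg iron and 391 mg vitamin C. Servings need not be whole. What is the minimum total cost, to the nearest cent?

$5.08

A basic optimal solution has at most two foods positive. Try each food alone and each pair with both targets met exactly.
strawberries only: max(2.4/0.8, 391/58) = 6.741 servings → $9.10.
broccoli only: max(2.4/0.6, 391/104) = 4 servings → $5.20.
strawberries + broccoli with both tight: 0.3099 servings and 3.587 servings → $5.08.
The minimum over all feasible corners is $5.08.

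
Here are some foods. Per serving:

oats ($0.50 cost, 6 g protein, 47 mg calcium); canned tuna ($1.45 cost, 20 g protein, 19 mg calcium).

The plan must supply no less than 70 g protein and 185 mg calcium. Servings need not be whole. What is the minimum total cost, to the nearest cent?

$5.26

At the optimum either one food covers both requirements or two foods hit both targets exactly; no other combination can be cheaper.
oats only: max(70/6, 185/47) = 11.67 servings → $5.83.
canned tuna only: max(70/20, 185/19) = 9.737 servings → $14.12.
oats + canned tuna with both tight: 2.869 servings and 2.639 servings → $5.26.
Cheapest feasible corner: $5.26.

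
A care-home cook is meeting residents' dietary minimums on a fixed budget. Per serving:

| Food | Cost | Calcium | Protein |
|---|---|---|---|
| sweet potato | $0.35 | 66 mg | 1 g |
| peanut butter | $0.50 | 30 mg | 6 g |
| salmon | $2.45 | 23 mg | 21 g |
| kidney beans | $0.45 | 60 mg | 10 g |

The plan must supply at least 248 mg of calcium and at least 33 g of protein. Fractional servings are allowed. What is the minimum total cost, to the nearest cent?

$1.74

Check every corner: each single food scaled to meet both minima, and each pair solved so both constraints bind.
sweet potato only: max(248/66, 33/1) = 33 servings → $11.55.
peanut butter only: max(248/30, 33/6) = 8.267 servings → $4.13.
salmon only: max(248/23, 33/21) = 10.78 servings → $26.42.
kidney beans only: max(248/60, 33/10) = 4.133 servings → $1.86.
sweet potato + peanut butter with both tight: 1.361 servings and 5.273 servings → $3.11.
sweet potato + salmon with both tight: 3.264 servings and 1.416 servings → $4.61.
sweet potato + kidney beans with both tight: 0.8333 servings and 3.217 servings → $1.74.
peanut butter + salmon with both targets exact would need a negative amount; discard.
peanut butter + kidney beans: intersection lies outside the first quadrant.
salmon + kidney beans: intersection lies outside the first quadrant.
Cheapest feasible corner: $1.74.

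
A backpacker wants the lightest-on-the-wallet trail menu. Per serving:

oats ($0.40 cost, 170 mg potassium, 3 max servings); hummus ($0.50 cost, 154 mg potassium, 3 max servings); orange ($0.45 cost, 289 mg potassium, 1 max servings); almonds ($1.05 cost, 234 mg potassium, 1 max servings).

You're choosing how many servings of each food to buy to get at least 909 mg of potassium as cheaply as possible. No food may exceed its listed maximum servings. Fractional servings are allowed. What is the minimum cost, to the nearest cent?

Cost per mg of potassium: orange $0.0016, oats $0.0024, hummus $0.0032, almonds $0.0045.
Take 1 serving of orange: +289.0 mg potassium for $0.45 (total $0.45, still need 620.0 mg).
Take 3 servings of oats: +510.0 mg potassium for $1.20 (total $1.65, still need 110.0 mg).
Take 0.7143 servings of hummus: +110.0 mg potassium for $0.36 (total $2.01, still need 0.0 mg).
Filling from the cheapest source first is optimal under one linear minimum: $2.01.

$2.01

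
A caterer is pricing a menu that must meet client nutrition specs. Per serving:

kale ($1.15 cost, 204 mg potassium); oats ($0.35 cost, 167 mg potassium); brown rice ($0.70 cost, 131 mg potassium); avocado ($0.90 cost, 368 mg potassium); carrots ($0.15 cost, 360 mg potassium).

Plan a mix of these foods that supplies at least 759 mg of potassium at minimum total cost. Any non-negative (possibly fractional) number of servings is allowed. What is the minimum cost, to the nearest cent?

Cost per mg of potassium: carrots $0.0004, oats $0.0021, avocado $0.0024, brown rice $0.0053, kale $0.0056.
With no serving limits, use only carrots: 759 mg / 360 mg = 2.108 servings × $0.15 = $0.32.

$0.32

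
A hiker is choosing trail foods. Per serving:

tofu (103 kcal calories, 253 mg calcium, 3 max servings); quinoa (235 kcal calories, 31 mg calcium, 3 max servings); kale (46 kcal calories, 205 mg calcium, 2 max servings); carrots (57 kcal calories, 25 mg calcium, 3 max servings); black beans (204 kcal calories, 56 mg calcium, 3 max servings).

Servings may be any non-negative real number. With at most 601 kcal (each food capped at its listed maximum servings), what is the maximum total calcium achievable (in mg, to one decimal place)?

Calcium per kcal: kale 4.457, tofu 2.456, carrots 0.4386, black beans 0.2745, quinoa 0.1319.
Take 2 servings of kale: uses 92 kcal, +410.0 mg calcium (running total 410.0 mg).
Take 3 servings of tofu: uses 309 kcal, +759.0 mg calcium (running total 1169.0 mg).
Take 3 servings of carrots: uses 171 kcal, +75.0 mg calcium (running total 1244.0 mg).
Take 0.1422 servings of black beans: uses 29 kcal, +8.0 mg calcium (running total 1252.0 mg).
Greedy by best ratio exhausts the calories allowance optimally: 1252.0 mg.

1252.0 mg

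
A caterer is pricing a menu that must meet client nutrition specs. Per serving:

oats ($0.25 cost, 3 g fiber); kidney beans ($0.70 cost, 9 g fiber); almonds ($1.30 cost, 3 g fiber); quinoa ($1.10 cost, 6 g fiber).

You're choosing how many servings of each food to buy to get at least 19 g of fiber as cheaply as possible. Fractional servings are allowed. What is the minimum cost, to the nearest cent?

Cost per g of fiber: kidney beans $0.0778, oats $0.0833, quinoa $0.1833, almonds $0.4333.
With no serving limits, use only kidney beans: 19 g / 9 g = 2.111 servings × $0.70 = $1.48.

$1.48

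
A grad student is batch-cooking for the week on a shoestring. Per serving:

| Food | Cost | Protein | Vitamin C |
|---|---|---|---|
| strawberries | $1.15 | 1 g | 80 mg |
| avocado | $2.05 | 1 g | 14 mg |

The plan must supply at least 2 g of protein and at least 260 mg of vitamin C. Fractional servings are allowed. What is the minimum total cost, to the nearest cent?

At the optimum either one food covers both requirements or two foods hit both targets exactly; no other combination can be cheaper.
strawberries only: max(2/1, 260/80) = 3.25 servings → $3.74.
avocado only: max(2/1, 260/14) = 18.57 servings → $38.07.
strawberries + avocado: intersection lies outside the first quadrant.
So the least-cost plan costs $3.74.

$3.74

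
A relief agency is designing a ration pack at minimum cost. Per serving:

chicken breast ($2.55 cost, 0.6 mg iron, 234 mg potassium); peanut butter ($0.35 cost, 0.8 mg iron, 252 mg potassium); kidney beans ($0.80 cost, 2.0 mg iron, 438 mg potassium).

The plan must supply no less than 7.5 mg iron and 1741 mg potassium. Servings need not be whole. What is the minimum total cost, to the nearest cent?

$3.04

chicken breast only: max(7.5/0.6, 1741/234) = 12.5 servings → $31.88.
peanut butter only: max(7.5/0.8, 1741/252) = 9.375 servings → $3.28.
kidney beans only: max(7.5/2.0, 1741/438) = 3.975 servings → $3.18.
chicken breast + peanut butter with both targets exact would need a negative amount; discard.
chicken breast + kidney beans with both tight: 0.96 servings and 3.462 servings → $5.22.
peanut butter + kidney beans with both tight: 1.283 servings and 3.237 servings → $3.04.
Cheapest feasible corner: $3.04.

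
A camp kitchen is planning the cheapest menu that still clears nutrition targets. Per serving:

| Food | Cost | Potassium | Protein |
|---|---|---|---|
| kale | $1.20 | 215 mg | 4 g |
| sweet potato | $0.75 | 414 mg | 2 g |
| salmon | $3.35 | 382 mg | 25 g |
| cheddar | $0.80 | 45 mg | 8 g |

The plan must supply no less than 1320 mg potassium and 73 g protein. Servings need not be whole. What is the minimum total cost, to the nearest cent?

$8.54

A basic optimal solution has at most two foods positive. Try each food alone and each pair with both targets met exactly.
kale only: max(1320/215, 73/4) = 18.25 servings → $21.90.
sweet potato only: max(1320/414, 73/2) = 36.5 servings → $27.38.
salmon only: max(1320/382, 73/25) = 3.455 servings → $11.58.
cheddar only: max(1320/45, 73/8) = 29.33 servings → $23.47.
kale + sweet potato with both targets exact would need a negative amount; discard.
kale + salmon with both tight: 1.329 servings and 2.707 servings → $10.66.
kale + cheddar with both tight: 4.724 servings and 6.763 servings → $11.08.
sweet potato + salmon with both tight: 0.5335 servings and 2.877 servings → $10.04.
sweet potato + cheddar with both tight: 2.258 servings and 8.561 servings → $8.54.
salmon + cheddar: intersection lies outside the first quadrant.
So the least-cost plan costs $8.54.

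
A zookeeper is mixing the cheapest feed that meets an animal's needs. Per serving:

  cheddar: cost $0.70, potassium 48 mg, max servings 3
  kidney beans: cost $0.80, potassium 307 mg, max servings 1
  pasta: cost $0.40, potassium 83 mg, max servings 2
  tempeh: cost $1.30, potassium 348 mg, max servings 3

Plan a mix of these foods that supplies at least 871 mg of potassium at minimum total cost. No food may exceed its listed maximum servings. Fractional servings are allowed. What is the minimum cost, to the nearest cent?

$2.91

Cost per mg of potassium: kidney beans $0.0026, tempeh $0.0037, pasta $0.0048, cheddar $0.0146.
Take 1 serving of kidney beans: +307.0 mg potassium for $0.80 (total $0.80, still need 564.0 mg).
Take 1.621 servings of tempeh: +564.0 mg potassium for $2.11 (total $2.91, still need 0.0 mg).
Greedy by cheapest-per-mg is optimal for a single linear constraint, so the minimum cost is $2.91.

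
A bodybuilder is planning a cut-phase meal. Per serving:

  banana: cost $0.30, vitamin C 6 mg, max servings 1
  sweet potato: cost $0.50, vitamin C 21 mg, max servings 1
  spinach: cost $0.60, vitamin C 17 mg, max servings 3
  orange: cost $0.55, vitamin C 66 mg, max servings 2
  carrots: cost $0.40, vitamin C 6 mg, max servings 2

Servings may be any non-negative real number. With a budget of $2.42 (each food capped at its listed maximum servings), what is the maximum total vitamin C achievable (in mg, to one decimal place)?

Vitamin C per dollar: orange 120, sweet potato 42, spinach 28.33, banana 20, carrots 15.
Take 2 servings of orange: spends $1.10, +132.0 mg vitamin C (running total 132.0 mg).
Take 1 serving of sweet potato: spends $0.50, +21.0 mg vitamin C (running total 153.0 mg).
Take 1.367 servings of spinach: spends $0.82, +23.2 mg vitamin C (running total 176.2 mg).
Greedy by best ratio exhausts the cost allowance optimally: 176.2 mg.

176.2 mg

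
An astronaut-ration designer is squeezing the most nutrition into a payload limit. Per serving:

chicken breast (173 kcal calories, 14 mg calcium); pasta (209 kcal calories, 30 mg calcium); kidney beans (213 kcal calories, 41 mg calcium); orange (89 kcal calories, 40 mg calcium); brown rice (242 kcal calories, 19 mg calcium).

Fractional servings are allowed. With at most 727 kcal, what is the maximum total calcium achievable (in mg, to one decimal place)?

326.7 mg

Calcium per kcal: orange 0.4494, kidney beans 0.1925, pasta 0.1435, chicken breast 0.08092, brown rice 0.07851.
With no serving limits, spend the whole calories allowance on orange: 727 kcal / 89 kcal × 40 mg = 326.7 mg.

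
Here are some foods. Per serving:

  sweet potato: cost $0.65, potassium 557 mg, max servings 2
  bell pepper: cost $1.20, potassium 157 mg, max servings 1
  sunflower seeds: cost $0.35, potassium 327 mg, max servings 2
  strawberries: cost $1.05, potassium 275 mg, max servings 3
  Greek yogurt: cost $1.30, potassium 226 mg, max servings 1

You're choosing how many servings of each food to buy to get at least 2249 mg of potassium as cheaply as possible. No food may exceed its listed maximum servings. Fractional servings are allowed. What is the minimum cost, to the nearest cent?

Cost per mg of potassium: sunflower seeds $0.0011, sweet potato $0.0012, strawberries $0.0038, Greek yogurt $0.0058, bell pepper $0.0076.
Take 2 servings of sunflower seeds: +654.0 mg potassium for $0.70 (total $0.70, still need 1595.0 mg).
Take 2 servings of sweet potato: +1114.0 mg potassium for $1.30 (total $2.00, still need 481.0 mg).
Take 1.749 servings of strawberries: +481.0 mg potassium for $1.84 (total $3.84, still need 0.0 mg).
Greedy by cheapest-per-mg is optimal for a single linear constraint, so the minimum cost is $3.84.

$3.84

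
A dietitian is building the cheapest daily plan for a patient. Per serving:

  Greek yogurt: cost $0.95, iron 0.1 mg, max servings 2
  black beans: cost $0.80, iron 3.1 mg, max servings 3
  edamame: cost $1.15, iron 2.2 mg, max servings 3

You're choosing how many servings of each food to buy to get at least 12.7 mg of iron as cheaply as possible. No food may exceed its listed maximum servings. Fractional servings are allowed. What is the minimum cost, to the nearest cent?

Cost per mg of iron: black beans $0.2581, edamame $0.5227, Greek yogurt $9.5000.
Take 3 servings of black beans: +9.3 mg iron for $2.40 (total $2.40, still need 3.4 mg).
Take 1.545 servings of edamame: +3.4 mg iron for $1.78 (total $4.18, still need 0.0 mg).
Greedy by cheapest-per-mg is optimal for a single linear constraint, so the minimum cost is $4.18.

$4.18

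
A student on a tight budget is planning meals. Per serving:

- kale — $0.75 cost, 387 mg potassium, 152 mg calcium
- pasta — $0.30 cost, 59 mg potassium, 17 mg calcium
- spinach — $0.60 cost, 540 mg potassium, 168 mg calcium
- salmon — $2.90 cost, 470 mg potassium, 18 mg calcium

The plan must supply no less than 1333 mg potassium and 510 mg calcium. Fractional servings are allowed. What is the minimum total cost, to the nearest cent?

The cheapest plan sits at a corner of the feasible region — with two constraints it uses at most two foods.
kale only: max(1333/387, 510/152) = 3.444 servings → $2.58.
pasta only: max(1333/59, 510/17) = 30 servings → $9.00.
spinach only: max(1333/540, 510/168) = 3.036 servings → $1.82.
salmon only: max(1333/470, 510/18) = 28.33 servings → $82.17.
kale + pasta with both tight: 3.11 servings and 2.196 servings → $2.99.
kale + spinach with both tight: 3.015 servings and 0.3074 servings → $2.45.
kale + salmon with both tight: 3.346 servings and 0.08137 servings → $2.75.
pasta + spinach: the both-tight solution has a negative serving — not a feasible corner.
pasta + salmon: intersection lies outside the first quadrant.
spinach + salmon with both targets exact would need a negative amount; discard.
Cheapest feasible corner: $1.82.

$1.82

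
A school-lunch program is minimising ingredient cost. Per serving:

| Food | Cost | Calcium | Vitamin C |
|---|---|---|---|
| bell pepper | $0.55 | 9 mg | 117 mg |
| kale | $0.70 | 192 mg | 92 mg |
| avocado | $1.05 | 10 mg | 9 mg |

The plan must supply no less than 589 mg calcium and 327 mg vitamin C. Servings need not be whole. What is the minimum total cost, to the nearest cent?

$2.35

bell pepper only: max(589/9, 327/117) = 65.44 servings → $35.99.
kale only: max(589/192, 327/92) = 3.554 servings → $2.49.
avocado only: max(589/10, 327/9) = 58.9 servings → $61.84.
bell pepper + kale with both tight: 0.3973 servings and 3.049 servings → $2.35.
bell pepper + avocado with both targets exact would need a negative amount; discard.
kale + avocado with both tight: 2.514 servings and 10.64 servings → $12.93.
So the least-cost plan costs $2.35.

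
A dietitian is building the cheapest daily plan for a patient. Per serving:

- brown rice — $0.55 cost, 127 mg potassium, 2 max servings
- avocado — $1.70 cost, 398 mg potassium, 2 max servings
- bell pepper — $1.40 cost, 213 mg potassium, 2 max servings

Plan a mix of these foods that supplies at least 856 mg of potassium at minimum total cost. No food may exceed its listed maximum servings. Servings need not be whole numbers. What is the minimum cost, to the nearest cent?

$3.66

Cost per mg of potassium: avocado $0.0043, brown rice $0.0043, bell pepper $0.0066.
Take 2 servings of avocado: +796.0 mg potassium for $3.40 (total $3.40, still need 60.0 mg).
Take 0.4724 servings of brown rice: +60.0 mg potassium for $0.26 (total $3.66, still need 0.0 mg).
Greedy by cheapest-per-mg is optimal for a single linear constraint, so the minimum cost is $3.66.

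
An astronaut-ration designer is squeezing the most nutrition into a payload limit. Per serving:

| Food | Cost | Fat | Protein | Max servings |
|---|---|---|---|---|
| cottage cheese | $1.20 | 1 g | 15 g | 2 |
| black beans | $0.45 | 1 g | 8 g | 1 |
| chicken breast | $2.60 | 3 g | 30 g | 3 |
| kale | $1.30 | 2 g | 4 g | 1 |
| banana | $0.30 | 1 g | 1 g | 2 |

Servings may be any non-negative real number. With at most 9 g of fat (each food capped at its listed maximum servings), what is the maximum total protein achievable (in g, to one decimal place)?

Protein per g fat: cottage cheese 15, chicken breast 10, black beans 8, kale 2, banana 1.
Take 2 servings of cottage cheese: uses 2 g fat, +30.0 g protein (running total 30.0 g).
Take 2.333 servings of chicken breast: uses 7 g fat, +70.0 g protein (running total 100.0 g).
Greedy by best ratio exhausts the fat allowance optimally: 100.0 g.

100.0 g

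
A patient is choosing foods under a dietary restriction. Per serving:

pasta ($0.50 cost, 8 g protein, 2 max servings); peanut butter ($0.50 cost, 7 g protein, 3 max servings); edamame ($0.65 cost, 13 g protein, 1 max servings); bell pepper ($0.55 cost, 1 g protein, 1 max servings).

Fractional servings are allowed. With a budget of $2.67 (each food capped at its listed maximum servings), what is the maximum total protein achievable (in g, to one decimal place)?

Protein per dollar: edamame 20, pasta 16, peanut butter 14, bell pepper 1.818.
Take 1 serving of edamame: spends $0.65, +13.0 g protein (running total 13.0 g).
Take 2 servings of pasta: spends $1.00, +16.0 g protein (running total 29.0 g).
Take 2.04 servings of peanut butter: spends $1.02, +14.3 g protein (running total 43.3 g).
Greedy by best ratio exhausts the cost allowance optimally: 43.3 g.

43.3 g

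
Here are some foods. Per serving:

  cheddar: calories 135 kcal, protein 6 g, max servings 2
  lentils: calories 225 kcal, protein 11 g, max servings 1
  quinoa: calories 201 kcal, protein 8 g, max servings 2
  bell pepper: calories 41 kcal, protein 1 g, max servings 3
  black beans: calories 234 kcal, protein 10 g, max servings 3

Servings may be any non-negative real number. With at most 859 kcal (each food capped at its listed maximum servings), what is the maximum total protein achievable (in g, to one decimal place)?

38.6 g

Protein per kcal: lentils 0.04889, cheddar 0.04444, black beans 0.04274, quinoa 0.0398, bell pepper 0.02439.
Take 1 serving of lentils: uses 225 kcal, +11.0 g protein (running total 11.0 g).
Take 2 servings of cheddar: uses 270 kcal, +12.0 g protein (running total 23.0 g).
Take 1.556 servings of black beans: uses 364 kcal, +15.6 g protein (running total 38.6 g).
Greedy by best ratio exhausts the calories allowance optimally: 38.6 g.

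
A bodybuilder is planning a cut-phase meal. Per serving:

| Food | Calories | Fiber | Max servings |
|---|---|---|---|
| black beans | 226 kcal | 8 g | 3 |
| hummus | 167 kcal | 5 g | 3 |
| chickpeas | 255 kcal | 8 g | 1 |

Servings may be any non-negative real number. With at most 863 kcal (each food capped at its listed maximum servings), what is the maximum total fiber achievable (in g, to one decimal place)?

29.8 g

Fiber per kcal: black beans 0.0354, chickpeas 0.03137, hummus 0.02994.
Take 3 servings of black beans: uses 678 kcal, +24.0 g fiber (running total 24.0 g).
Take 0.7255 servings of chickpeas: uses 185 kcal, +5.8 g fiber (running total 29.8 g).
Filling greedily by fiber-per-kcal is optimal for one linear limit, giving 29.8 g.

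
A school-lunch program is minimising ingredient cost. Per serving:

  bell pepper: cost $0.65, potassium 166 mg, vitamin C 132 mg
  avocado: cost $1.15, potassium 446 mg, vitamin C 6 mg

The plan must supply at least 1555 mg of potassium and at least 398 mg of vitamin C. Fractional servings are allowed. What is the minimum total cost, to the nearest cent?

$4.65

For a min-cost LP with two ≥-constraints, a basic feasible solution has at most two positive variables.
bell pepper only: max(1555/166, 398/132) = 9.367 servings → $6.09.
avocado only: max(1555/446, 398/6) = 66.33 servings → $76.28.
bell pepper + avocado with both tight: 2.906 servings and 2.405 servings → $4.65.
So the least-cost plan costs $4.65.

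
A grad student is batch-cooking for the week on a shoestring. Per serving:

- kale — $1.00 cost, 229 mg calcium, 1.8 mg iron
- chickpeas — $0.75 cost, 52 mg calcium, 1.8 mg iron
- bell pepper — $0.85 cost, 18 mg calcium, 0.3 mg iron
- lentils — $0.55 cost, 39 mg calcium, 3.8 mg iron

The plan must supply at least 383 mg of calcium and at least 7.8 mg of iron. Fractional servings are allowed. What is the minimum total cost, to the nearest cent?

The cheapest plan sits at a corner of the feasible region — with two constraints it uses at most two foods.
kale only: max(383/229, 7.8/1.8) = 4.333 servings → $4.33.
chickpeas only: max(383/52, 7.8/1.8) = 7.365 servings → $5.52.
bell pepper only: max(383/18, 7.8/0.3) = 26 servings → $22.10.
lentils only: max(383/39, 7.8/3.8) = 9.821 servings → $5.40.
kale + chickpeas with both tight: 0.8908 servings and 3.443 servings → $3.47.
kale + bell pepper: the both-tight solution has a negative serving — not a feasible corner.
kale + lentils with both tight: 1.439 servings and 1.371 servings → $2.19.
chickpeas + bell pepper with both tight: 1.518 servings and 16.89 servings → $15.50.
chickpeas + lentils with both targets exact would need a negative amount; discard.
bell pepper + lentils with both tight: 20.3 servings and 0.4497 servings → $17.51.
So the least-cost plan costs $2.19.

$2.19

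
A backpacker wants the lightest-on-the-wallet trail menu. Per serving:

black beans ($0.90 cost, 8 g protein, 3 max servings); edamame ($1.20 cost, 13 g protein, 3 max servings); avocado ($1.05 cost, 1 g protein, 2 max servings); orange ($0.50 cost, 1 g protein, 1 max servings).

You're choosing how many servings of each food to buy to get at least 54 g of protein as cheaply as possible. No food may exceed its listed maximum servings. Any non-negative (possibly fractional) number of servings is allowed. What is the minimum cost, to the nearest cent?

Cost per g of protein: edamame $0.0923, black beans $0.1125, orange $0.5000, avocado $1.0500.
Take 3 servings of edamame: +39.0 g protein for $3.60 (total $3.60, still need 15.0 g).
Take 1.875 servings of black beans: +15.0 g protein for $1.69 (total $5.29, still need 0.0 g).
Filling from the cheapest source first is optimal under one linear minimum: $5.29.

$5.29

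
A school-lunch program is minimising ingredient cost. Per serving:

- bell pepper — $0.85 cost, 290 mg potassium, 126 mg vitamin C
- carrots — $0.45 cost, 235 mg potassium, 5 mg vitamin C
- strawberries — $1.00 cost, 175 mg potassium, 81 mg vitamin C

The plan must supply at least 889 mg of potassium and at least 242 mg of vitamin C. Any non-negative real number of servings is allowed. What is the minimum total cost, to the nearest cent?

bell pepper only: max(889/290, 242/126) = 3.066 servings → $2.61.
carrots only: max(889/235, 242/5) = 48.4 servings → $21.78.
strawberries only: max(889/175, 242/81) = 5.08 servings → $5.08.
bell pepper + carrots with both tight: 1.862 servings and 1.486 servings → $2.25.
bell pepper + strawberries: intersection lies outside the first quadrant.
carrots + strawberries with both tight: 1.633 servings and 2.887 servings → $3.62.
Cheapest feasible corner: $2.25.

$2.25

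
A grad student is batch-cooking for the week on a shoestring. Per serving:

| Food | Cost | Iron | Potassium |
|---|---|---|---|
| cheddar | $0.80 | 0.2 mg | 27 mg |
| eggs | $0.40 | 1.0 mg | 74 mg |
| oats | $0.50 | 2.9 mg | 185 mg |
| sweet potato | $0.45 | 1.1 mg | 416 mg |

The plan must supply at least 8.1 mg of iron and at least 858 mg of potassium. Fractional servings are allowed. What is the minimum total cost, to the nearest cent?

$1.65

With two linear requirements the optimum uses one or two foods; enumerate the corners.
cheddar only: max(8.1/0.2, 858/27) = 40.5 servings → $32.40.
eggs only: max(8.1/1.0, 858/74) = 11.59 servings → $4.64.
oats only: max(8.1/2.9, 858/185) = 4.638 servings → $2.32.
sweet potato only: max(8.1/1.1, 858/416) = 7.364 servings → $3.31.
cheddar + eggs with both tight: 21.2 servings and 3.861 servings → $18.50.
cheddar + oats with both tight: 23.96 servings and 1.14 servings → $19.74.
cheddar + sweet potato: intersection lies outside the first quadrant.
eggs + oats with both targets exact would need a negative amount; discard.
eggs + sweet potato with both tight: 7.25 servings and 0.7729 servings → $3.25.
oats + sweet potato with both tight: 2.419 servings and 0.9868 servings → $1.65.
The minimum over all feasible corners is $1.65.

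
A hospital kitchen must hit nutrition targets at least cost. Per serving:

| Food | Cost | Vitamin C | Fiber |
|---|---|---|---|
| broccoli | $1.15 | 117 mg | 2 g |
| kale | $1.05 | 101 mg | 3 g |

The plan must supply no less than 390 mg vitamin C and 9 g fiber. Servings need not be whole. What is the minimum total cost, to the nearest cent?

Check every corner: each single food scaled to meet both minima, and each pair solved so both constraints bind.
broccoli only: max(390/117, 9/2) = 4.5 servings → $5.17.
kale only: max(390/101, 9/3) = 3.861 servings → $4.05.
broccoli + kale with both tight: 1.752 servings and 1.832 servings → $3.94.
Cheapest feasible corner: $3.94.

$3.94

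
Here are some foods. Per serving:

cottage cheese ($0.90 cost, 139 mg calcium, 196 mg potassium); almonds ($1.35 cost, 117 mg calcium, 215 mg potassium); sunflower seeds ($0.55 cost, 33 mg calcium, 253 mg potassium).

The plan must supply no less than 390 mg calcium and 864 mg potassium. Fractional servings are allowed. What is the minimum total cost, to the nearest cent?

$3.04

cottage cheese only: max(390/139, 864/196) = 4.408 servings → $3.97.
almonds only: max(390/117, 864/215) = 4.019 servings → $5.43.
sunflower seeds only: max(390/33, 864/253) = 11.82 servings → $6.50.
cottage cheese + almonds: intersection lies outside the first quadrant.
cottage cheese + sunflower seeds with both tight: 2.445 servings and 1.521 servings → $3.04.
almonds + sunflower seeds with both tight: 3.117 servings and 0.7659 servings → $4.63.
So the least-cost plan costs $3.04.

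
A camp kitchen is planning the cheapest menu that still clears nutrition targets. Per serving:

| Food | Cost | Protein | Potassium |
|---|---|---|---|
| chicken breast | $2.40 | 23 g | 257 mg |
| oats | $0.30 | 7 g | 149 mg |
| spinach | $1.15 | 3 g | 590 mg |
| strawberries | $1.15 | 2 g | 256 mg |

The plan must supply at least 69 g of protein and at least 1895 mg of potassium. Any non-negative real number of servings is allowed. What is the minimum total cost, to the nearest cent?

chicken breast only: max(69/23, 1895/257) = 7.374 servings → $17.70.
oats only: max(69/7, 1895/149) = 12.72 servings → $3.82.
spinach only: max(69/3, 1895/590) = 23 servings → $26.45.
strawberries only: max(69/2, 1895/256) = 34.5 servings → $39.67.
chicken breast + oats: intersection lies outside the first quadrant.
chicken breast + spinach with both tight: 2.737 servings and 2.02 servings → $8.89.
chicken breast + strawberries with both tight: 2.582 servings and 4.811 servings → $11.73.
oats + spinach with both tight: 9.51 servings and 0.8102 servings → $3.78.
oats + strawberries with both tight: 9.286 servings and 1.997 servings → $5.08.
spinach + strawberries with both targets exact would need a negative amount; discard.
So the least-cost plan costs $3.78.

$3.78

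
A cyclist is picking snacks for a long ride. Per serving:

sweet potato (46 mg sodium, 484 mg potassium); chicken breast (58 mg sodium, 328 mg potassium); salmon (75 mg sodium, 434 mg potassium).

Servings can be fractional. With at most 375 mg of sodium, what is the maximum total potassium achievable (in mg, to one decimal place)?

3945.7 mg

Potassium per mg sodium: sweet potato 10.52, salmon 5.787, chicken breast 5.655.
With no serving limits, spend the whole sodium allowance on sweet potato: 375 mg / 46 mg × 484 mg = 3945.7 mg.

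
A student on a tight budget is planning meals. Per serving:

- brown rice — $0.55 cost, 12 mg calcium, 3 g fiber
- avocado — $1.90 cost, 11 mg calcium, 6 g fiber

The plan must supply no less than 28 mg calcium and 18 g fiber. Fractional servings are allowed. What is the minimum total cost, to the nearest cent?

$3.30

Check every corner: each single food scaled to meet both minima, and each pair solved so both constraints bind.
brown rice only: max(28/12, 18/3) = 6 servings → $3.30.
avocado only: max(28/11, 18/6) = 3 servings → $5.70.
brown rice + avocado: intersection lies outside the first quadrant.
The minimum over all feasible corners is $3.30.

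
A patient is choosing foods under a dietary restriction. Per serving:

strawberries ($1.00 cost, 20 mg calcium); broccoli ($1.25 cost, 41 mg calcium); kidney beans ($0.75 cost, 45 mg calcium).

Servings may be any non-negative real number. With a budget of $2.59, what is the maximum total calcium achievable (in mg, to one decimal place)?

Calcium per dollar: kidney beans 60, broccoli 32.8, strawberries 20.
With no serving limits, spend the whole cost allowance on kidney beans: $2.59 / $0.75 × 45 mg = 155.4 mg.

155.4 mg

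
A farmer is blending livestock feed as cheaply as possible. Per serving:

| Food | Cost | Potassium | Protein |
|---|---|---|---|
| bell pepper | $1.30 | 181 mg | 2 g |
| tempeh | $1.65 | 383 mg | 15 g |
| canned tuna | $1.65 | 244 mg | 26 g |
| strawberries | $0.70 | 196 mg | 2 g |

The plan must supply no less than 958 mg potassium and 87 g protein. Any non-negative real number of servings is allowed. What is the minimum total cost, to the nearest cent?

A basic optimal solution has at most two foods positive. Try each food alone and each pair with both targets met exactly.
bell pepper only: max(958/181, 87/2) = 43.5 servings → $56.55.
tempeh only: max(958/383, 87/15) = 5.8 servings → $9.57.
canned tuna only: max(958/244, 87/26) = 3.926 servings → $6.48.
strawberries only: max(958/196, 87/2) = 43.5 servings → $30.45.
bell pepper + tempeh: the both-tight solution has a negative serving — not a feasible corner.
bell pepper + canned tuna with both tight: 0.8725 servings and 3.279 servings → $6.54.
bell pepper + strawberries with both targets exact would need a negative amount; discard.
tempeh + canned tuna with both tight: 0.5843 servings and 3.009 servings → $5.93.
tempeh + strawberries: the both-tight solution has a negative serving — not a feasible corner.
canned tuna + strawberries with both tight: 3.285 servings and 0.7986 servings → $5.98.
Cheapest feasible corner: $5.93.

$5.93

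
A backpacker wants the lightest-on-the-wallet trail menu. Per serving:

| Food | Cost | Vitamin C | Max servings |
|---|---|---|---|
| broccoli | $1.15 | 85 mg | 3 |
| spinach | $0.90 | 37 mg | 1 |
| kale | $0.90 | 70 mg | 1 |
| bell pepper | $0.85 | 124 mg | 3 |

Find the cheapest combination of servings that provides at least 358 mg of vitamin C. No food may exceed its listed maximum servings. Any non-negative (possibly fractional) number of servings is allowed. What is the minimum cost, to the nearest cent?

Cost per mg of vitamin C: bell pepper $0.0069, kale $0.0129, broccoli $0.0135, spinach $0.0243.
Take 2.887 servings of bell pepper: +358.0 mg vitamin C for $2.45 (total $2.45, still need 0.0 mg).
Greedy by cheapest-per-mg is optimal for a single linear constraint, so the minimum cost is $2.45.

$2.45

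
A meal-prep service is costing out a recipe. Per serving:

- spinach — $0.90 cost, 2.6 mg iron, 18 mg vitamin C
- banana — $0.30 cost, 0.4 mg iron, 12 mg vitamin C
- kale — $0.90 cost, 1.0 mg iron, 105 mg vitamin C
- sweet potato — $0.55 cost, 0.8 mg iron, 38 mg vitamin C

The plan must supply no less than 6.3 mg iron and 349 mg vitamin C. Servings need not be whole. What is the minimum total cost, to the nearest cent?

A basic optimal solution has at most two foods positive. Try each food alone and each pair with both targets met exactly.
spinach only: max(6.3/2.6, 349/18) = 19.39 servings → $17.45.
banana only: max(6.3/0.4, 349/12) = 29.08 servings → $8.72.
kale only: max(6.3/1.0, 349/105) = 6.3 servings → $5.67.
sweet potato only: max(6.3/0.8, 349/38) = 9.184 servings → $5.05.
spinach + banana with both targets exact would need a negative amount; discard.
spinach + kale with both tight: 1.225 servings and 3.114 servings → $3.91.
spinach + sweet potato: the both-tight solution has a negative serving — not a feasible corner.
banana + kale with both tight: 10.42 servings and 2.133 servings → $5.04.
banana + sweet potato: intersection lies outside the first quadrant.
kale + sweet potato with both tight: 0.8652 servings and 6.793 servings → $4.52.
The minimum over all feasible corners is $3.91.

$3.91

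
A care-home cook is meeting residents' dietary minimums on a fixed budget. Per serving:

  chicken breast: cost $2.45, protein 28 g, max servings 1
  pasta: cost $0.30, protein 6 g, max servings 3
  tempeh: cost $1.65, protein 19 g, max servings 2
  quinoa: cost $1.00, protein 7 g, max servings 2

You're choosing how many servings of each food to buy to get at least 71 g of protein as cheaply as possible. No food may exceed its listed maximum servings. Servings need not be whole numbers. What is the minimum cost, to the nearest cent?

Cost per g of protein: pasta $0.0500, tempeh $0.0868, chicken breast $0.0875, quinoa $0.1429.
Take 3 servings of pasta: +18.0 g protein for $0.90 (total $0.90, still need 53.0 g).
Take 2 servings of tempeh: +38.0 g protein for $3.30 (total $4.20, still need 15.0 g).
Take 0.5357 servings of chicken breast: +15.0 g protein for $1.31 (total $5.51, still need 0.0 g).
Filling from the cheapest source first is optimal under one linear minimum: $5.51.

$5.51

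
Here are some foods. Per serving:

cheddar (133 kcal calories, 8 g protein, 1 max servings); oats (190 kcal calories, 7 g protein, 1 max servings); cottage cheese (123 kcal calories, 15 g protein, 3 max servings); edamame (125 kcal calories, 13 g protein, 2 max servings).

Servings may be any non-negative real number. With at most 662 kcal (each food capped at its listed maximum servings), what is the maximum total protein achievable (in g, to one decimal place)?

Protein per kcal: cottage cheese 0.122, edamame 0.104, cheddar 0.06015, oats 0.03684.
Take 3 servings of cottage cheese: uses 369 kcal, +45.0 g protein (running total 45.0 g).
Take 2 servings of edamame: uses 250 kcal, +26.0 g protein (running total 71.0 g).
Take 0.3233 servings of cheddar: uses 43 kcal, +2.6 g protein (running total 73.6 g).
Filling greedily by protein-per-kcal is optimal for one linear limit, giving 73.6 g.

73.6 g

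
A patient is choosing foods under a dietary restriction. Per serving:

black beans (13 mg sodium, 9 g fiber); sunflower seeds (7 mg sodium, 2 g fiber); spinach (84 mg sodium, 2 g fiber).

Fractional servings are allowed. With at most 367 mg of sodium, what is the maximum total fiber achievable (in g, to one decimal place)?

Fiber per mg sodium: black beans 0.6923, sunflower seeds 0.2857, spinach 0.02381.
With no serving limits, spend the whole sodium allowance on black beans: 367 mg / 13 mg × 9 g = 254.1 g.

254.1 g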